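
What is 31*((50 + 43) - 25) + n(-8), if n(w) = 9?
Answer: 2117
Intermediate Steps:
31*((50 + 43) - 25) + n(-8) = 31*((50 + 43) - 25) + 9 = 31*(93 - 25) + 9 = 31*68 + 9 = 2108 + 9 = 2117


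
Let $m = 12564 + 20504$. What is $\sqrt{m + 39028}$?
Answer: $4 \sqrt{4506} \approx 268.51$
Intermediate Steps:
$m = 33068$
$\sqrt{m + 39028} = \sqrt{33068 + 39028} = \sqrt{72096} = 4 \sqrt{4506}$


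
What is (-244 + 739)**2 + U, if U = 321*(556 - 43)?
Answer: 409698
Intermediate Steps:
U = 164673 (U = 321*513 = 164673)
(-244 + 739)**2 + U = (-244 + 739)**2 + 164673 = 495**2 + 164673 = 245025 + 164673 = 409698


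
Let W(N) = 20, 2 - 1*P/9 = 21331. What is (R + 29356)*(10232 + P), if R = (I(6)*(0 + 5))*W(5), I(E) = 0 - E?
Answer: -5225799124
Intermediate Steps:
I(E) = -E
P = -191961 (P = 18 - 9*21331 = 18 - 191979 = -191961)
R = -600 (R = ((-1*6)*(0 + 5))*20 = -6*5*20 = -30*20 = -600)
(R + 29356)*(10232 + P) = (-600 + 29356)*(10232 - 191961) = 28756*(-181729) = -5225799124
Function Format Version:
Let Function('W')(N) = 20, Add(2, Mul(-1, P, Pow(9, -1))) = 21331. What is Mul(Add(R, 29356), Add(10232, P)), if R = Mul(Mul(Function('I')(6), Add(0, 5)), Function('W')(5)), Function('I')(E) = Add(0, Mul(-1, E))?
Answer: -5225799124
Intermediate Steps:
Function('I')(E) = Mul(-1, E)
P = -191961 (P = Add(18, Mul(-9, 21331)) = Add(18, -191979) = -191961)
R = -600 (R = Mul(Mul(Mul(-1, 6), Add(0, 5)), 20) = Mul(Mul(-6, 5), 20) = Mul(-30, 20) = -600)
Mul(Add(R, 29356), Add(10232, P)) = Mul(Add(-600, 29356), Add(10232, -191961)) = Mul(28756, -181729) = -5225799124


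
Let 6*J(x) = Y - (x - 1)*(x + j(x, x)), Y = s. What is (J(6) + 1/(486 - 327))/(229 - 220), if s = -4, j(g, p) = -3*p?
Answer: 55/53 ≈ 1.0377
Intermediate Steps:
Y = -4
J(x) = -⅔ + x*(-1 + x)/3 (J(x) = (-4 - (x - 1)*(x - 3*x))/6 = (-4 - (-1 + x)*(-2*x))/6 = (-4 - (-2)*x*(-1 + x))/6 = (-4 + 2*x*(-1 + x))/6 = -⅔ + x*(-1 + x)/3)
(J(6) + 1/(486 - 327))/(229 - 220) = ((-⅔ - ⅓*6 + (⅓)*6²) + 1/(486 - 327))/(229 - 220) = ((-⅔ - 2 + (⅓)*36) + 1/159)/9 = ((-⅔ - 2 + 12) + 1/159)*(⅑) = (28/3 + 1/159)*(⅑) = (495/53)*(⅑) = 55/53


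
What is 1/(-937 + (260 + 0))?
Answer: -1/677 ≈ -0.0014771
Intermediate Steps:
1/(-937 + (260 + 0)) = 1/(-937 + 260) = 1/(-677) = -1/677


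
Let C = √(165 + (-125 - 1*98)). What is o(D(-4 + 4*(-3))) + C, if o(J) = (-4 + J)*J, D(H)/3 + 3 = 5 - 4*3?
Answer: 1020 + I*√58 ≈ 1020.0 + 7.6158*I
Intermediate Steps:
D(H) = -30 (D(H) = -9 + 3*(5 - 4*3) = -9 + 3*(5 - 12) = -9 + 3*(-7) = -9 - 21 = -30)
o(J) = J*(-4 + J)
C = I*√58 (C = √(165 + (-125 - 98)) = √(165 - 223) = √(-58) = I*√58 ≈ 7.6158*I)
o(D(-4 + 4*(-3))) + C = -30*(-4 - 30) + I*√58 = -30*(-34) + I*√58 = 1020 + I*√58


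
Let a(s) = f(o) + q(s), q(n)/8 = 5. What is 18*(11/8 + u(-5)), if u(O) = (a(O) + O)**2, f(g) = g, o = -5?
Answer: 64899/4 ≈ 16225.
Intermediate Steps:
q(n) = 40 (q(n) = 8*5 = 40)
a(s) = 35 (a(s) = -5 + 40 = 35)
u(O) = (35 + O)**2
18*(11/8 + u(-5)) = 18*(11/8 + (35 - 5)**2) = 18*(11*(1/8) + 30**2) = 18*(11/8 + 900) = 18*(7211/8) = 64899/4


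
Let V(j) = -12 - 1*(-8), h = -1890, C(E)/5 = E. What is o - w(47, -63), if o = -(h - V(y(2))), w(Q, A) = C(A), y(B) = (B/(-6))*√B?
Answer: 2201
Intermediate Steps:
C(E) = 5*E
y(B) = -B^(3/2)/6 (y(B) = (B*(-⅙))*√B = (-B/6)*√B = -B^(3/2)/6)
w(Q, A) = 5*A
V(j) = -4 (V(j) = -12 + 8 = -4)
o = 1886 (o = -(-1890 - 1*(-4)) = -(-1890 + 4) = -1*(-1886) = 1886)
o - w(47, -63) = 1886 - 5*(-63) = 1886 - 1*(-315) = 1886 + 315 = 2201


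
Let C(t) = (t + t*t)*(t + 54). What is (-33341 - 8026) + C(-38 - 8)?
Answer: -24807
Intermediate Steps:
C(t) = (54 + t)*(t + t²) (C(t) = (t + t²)*(54 + t) = (54 + t)*(t + t²))
(-33341 - 8026) + C(-38 - 8) = (-33341 - 8026) + (-38 - 8)*(54 + (-38 - 8)² + 55*(-38 - 8)) = -41367 - 46*(54 + (-46)² + 55*(-46)) = -41367 - 46*(54 + 2116 - 2530) = -41367 - 46*(-360) = -41367 + 16560 = -24807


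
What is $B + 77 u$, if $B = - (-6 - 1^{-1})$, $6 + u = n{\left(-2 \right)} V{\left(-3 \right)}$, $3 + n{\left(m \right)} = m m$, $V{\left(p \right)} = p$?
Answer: $-686$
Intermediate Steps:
$n{\left(m \right)} = -3 + m^{2}$ ($n{\left(m \right)} = -3 + m m = -3 + m^{2}$)
$u = -9$ ($u = -6 + \left(-3 + \left(-2\right)^{2}\right) \left(-3\right) = -6 + \left(-3 + 4\right) \left(-3\right) = -6 + 1 \left(-3\right) = -6 - 3 = -9$)
$B = 7$ ($B = - (-6 - 1) = \left(-1\right) \left(-7\right) = 7$)
$B + 77 u = 7 + 77 \left(-9\right) = 7 - 693 = -686$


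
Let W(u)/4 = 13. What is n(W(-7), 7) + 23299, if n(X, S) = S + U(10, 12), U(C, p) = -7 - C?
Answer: 23289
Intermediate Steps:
W(u) = 52 (W(u) = 4*13 = 52)
n(X, S) = -17 + S (n(X, S) = S + (-7 - 1*10) = S + (-7 - 10) = S - 17 = -17 + S)
n(W(-7), 7) + 23299 = (-17 + 7) + 23299 = -10 + 23299 = 23289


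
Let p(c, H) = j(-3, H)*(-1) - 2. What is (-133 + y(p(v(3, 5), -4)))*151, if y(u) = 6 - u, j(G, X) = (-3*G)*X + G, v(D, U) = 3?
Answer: -24764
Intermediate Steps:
j(G, X) = G - 3*G*X (j(G, X) = -3*G*X + G = G - 3*G*X)
p(c, H) = 1 - 9*H (p(c, H) = -3*(1 - 3*H)*(-1) - 2 = (-3 + 9*H)*(-1) - 2 = (3 - 9*H) - 2 = 1 - 9*H)
(-133 + y(p(v(3, 5), -4)))*151 = (-133 + (6 - (1 - 9*(-4))))*151 = (-133 + (6 - (1 + 36)))*151 = (-133 + (6 - 1*37))*151 = (-133 + (6 - 37))*151 = (-133 - 31)*151 = -164*151 = -24764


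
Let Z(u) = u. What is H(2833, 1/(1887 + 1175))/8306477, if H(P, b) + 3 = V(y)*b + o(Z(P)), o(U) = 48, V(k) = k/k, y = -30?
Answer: 137791/25434432574 ≈ 5.4175e-6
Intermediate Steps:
V(k) = 1
H(P, b) = 45 + b (H(P, b) = -3 + (1*b + 48) = -3 + (b + 48) = -3 + (48 + b) = 45 + b)
H(2833, 1/(1887 + 1175))/8306477 = (45 + 1/(1887 + 1175))/8306477 = (45 + 1/3062)*(1/8306477) = (137791/3062)*(1/8306477) = 137791/25434432574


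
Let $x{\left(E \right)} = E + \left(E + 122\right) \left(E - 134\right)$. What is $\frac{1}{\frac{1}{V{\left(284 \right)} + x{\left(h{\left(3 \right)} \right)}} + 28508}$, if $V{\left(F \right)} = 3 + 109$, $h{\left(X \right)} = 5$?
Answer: $\frac{16266}{463711127} \approx 3.5078 \cdot 10^{-5}$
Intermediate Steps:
$V{\left(F \right)} = 112$
$x{\left(E \right)} = E + \left(-134 + E\right) \left(122 + E\right)$ ($x{\left(E \right)} = E + \left(122 + E\right) \left(-134 + E\right) = E + \left(-134 + E\right) \left(122 + E\right)$)
$\frac{1}{\frac{1}{V{\left(284 \right)} + x{\left(h{\left(3 \right)} \right)}} + 28508} = \frac{1}{\frac{1}{112 - \left(16403 - 25\right)} + 28508} = \frac{1}{\frac{1}{112 - 16378} + 28508} = \frac{1}{\frac{1}{-16266} + 28508} = \frac{1}{- \frac{1}{16266} + 28508} = \frac{1}{\frac{463711127}{16266}} = \frac{16266}{463711127}$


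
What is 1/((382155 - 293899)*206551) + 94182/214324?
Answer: 39019955907239/88795237187776 ≈ 0.43944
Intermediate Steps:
1/((382155 - 293899)*206551) + 94182/214324 = (1/206551)/88256 + 94182*(1/214324) = (1/88256)*(1/206551) + 4281/9742 = 1/18229365056 + 4281/9742 = 39019955907239/88795237187776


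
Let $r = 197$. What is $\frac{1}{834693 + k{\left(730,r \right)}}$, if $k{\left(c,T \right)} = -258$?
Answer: $\frac{1}{834435} \approx 1.1984 \cdot 10^{-6}$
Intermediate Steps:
$\frac{1}{834693 + k{\left(730,r \right)}} = \frac{1}{834693 - 258} = \frac{1}{834435}$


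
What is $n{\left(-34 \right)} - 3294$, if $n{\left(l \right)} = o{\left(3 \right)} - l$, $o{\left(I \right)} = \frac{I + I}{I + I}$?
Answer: $-3259$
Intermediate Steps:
$o{\left(I \right)} = 1$ ($o{\left(I \right)} = \frac{2 I}{2 I} = 2 I \frac{1}{2 I} = 1$)
$n{\left(l \right)} = 1 - l$
$n{\left(-34 \right)} - 3294 = \left(1 - -34\right) - 3294 = \left(1 + 34\right) - 3294 = 35 - 3294 = -3259$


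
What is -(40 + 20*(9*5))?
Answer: -940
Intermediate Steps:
-(40 + 20*(9*5)) = -(40 + 20*45) = -(40 + 900) = -1*940 = -940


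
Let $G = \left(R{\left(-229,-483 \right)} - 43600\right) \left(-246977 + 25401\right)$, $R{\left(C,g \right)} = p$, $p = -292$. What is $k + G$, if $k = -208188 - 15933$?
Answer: $9725189671$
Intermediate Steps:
$R{\left(C,g \right)} = -292$
$G = 9725413792$ ($G = \left(-292 - 43600\right) \left(-246977 + 25401\right) = \left(-43892\right) \left(-221576\right) = 9725413792$)
$k = -224121$
$k + G = -224121 + 9725413792 = 9725189671$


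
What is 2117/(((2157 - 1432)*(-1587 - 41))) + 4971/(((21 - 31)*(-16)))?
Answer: 10115401/325600 ≈ 31.067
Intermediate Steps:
2117/(((2157 - 1432)*(-1587 - 41))) + 4971/(((21 - 31)*(-16))) = 2117/((725*(-1628))) + 4971/((-10*(-16))) = 2117/(-1180300) + 4971/160 = 2117*(-1/1180300) + 4971*(1/160) = -73/40700 + 4971/160 = 10115401/325600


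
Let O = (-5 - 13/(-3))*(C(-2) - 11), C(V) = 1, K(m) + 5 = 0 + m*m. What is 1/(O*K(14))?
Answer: 3/3820 ≈ 0.00078534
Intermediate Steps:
K(m) = -5 + m**2 (K(m) = -5 + (0 + m*m) = -5 + (0 + m**2) = -5 + m**2)
O = 20/3 (O = (-5 - 13/(-3))*(1 - 11) = (-5 - 13*(-1/3))*(-10) = (-5 + 13/3)*(-10) = -2/3*(-10) = 20/3 ≈ 6.6667)
1/(O*K(14)) = 1/(20*(-5 + 14**2)/3) = 1/(20*(-5 + 196)/3) = 1/((20/3)*191) = 1/(3820/3) = 3/3820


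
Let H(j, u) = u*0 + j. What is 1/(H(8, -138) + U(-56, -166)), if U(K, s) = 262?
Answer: 1/270 ≈ 0.0037037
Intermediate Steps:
H(j, u) = j (H(j, u) = 0 + j = j)
1/(H(8, -138) + U(-56, -166)) = 1/(8 + 262) = 1/270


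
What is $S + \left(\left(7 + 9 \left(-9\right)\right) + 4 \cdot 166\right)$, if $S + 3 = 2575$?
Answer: $3162$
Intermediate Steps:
$S = 2572$ ($S = -3 + 2575 = 2572$)
$S + \left(\left(7 + 9 \left(-9\right)\right) + 4 \cdot 166\right) = 2572 + \left(\left(7 + 9 \left(-9\right)\right) + 4 \cdot 166\right) = 2572 + \left(\left(7 - 81\right) + 664\right) = 2572 + \left(-74 + 664\right) = 2572 + 590 = 3162$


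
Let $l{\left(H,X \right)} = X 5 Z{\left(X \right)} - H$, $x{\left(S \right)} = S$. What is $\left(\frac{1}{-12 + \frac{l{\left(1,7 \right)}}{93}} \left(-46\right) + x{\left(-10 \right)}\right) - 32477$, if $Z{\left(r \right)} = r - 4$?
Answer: $- \frac{714621}{22} \approx -32483.0$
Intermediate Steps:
$Z{\left(r \right)} = -4 + r$
$l{\left(H,X \right)} = - H + 5 X \left(-4 + X\right)$ ($l{\left(H,X \right)} = X 5 \left(-4 + X\right) - H = 5 X \left(-4 + X\right) - H = - H + 5 X \left(-4 + X\right)$)
$\left(\frac{1}{-12 + \frac{l{\left(1,7 \right)}}{93}} \left(-46\right) + x{\left(-10 \right)}\right) - 32477 = \left(\frac{1}{-12 + \frac{\left(-1\right) 1 + 5 \cdot 7 \left(-4 + 7\right)}{93}} \left(-46\right) - 10\right) - 32477 = \left(\frac{1}{-12 + \left(-1 + 5 \cdot 7 \cdot 3\right) \frac{1}{93}} \left(-46\right) - 10\right) - 32477 = \left(\frac{1}{-12 + \left(-1 + 105\right) \frac{1}{93}} \left(-46\right) - 10\right) - 32477 = \left(\frac{1}{-12 + 104 \cdot \frac{1}{93}} \left(-46\right) - 10\right) - 32477 = \left(\frac{1}{-12 + \frac{104}{93}} \left(-46\right) - 10\right) - 32477 = \left(\frac{1}{- \frac{1012}{93}} \left(-46\right) - 10\right) - 32477 = \left(\left(- \frac{93}{1012}\right) \left(-46\right) - 10\right) - 32477 = \left(\frac{93}{22} - 10\right) - 32477 = - \frac{127}{22} - 32477 = - \frac{714621}{22}$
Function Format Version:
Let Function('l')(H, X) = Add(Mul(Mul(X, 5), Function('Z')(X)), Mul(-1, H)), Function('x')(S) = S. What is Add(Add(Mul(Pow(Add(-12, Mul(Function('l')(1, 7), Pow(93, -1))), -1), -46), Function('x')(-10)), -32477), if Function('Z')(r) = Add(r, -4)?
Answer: Rational(-714621, 22) ≈ -32483.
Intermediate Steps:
Function('Z')(r) = Add(-4, r)
Function('l')(H, X) = Add(Mul(-1, H), Mul(5, X, Add(-4, X))) (Function('l')(H, X) = Add(Mul(Mul(X, 5), Add(-4, X)), Mul(-1, H)) = Add(Mul(Mul(5, X), Add(-4, X)), Mul(-1, H)) = Add(Mul(5, X, Add(-4, X)), Mul(-1, H)) = Add(Mul(-1, H), Mul(5, X, Add(-4, X))))
Add(Add(Mul(Pow(Add(-12, Mul(Function('l')(1, 7), Pow(93, -1))), -1), -46), Function('x')(-10)), -32477) = Add(Add(Mul(Pow(Add(-12, Mul(Add(Mul(-1, 1), Mul(5, 7, Add(-4, 7))), Pow(93, -1))), -1), -46), -10), -32477) = Add(Add(Mul(Pow(Add(-12, Mul(Add(-1, Mul(5, 7, 3)), Rational(1, 93))), -1), -46), -10), -32477) = Add(Add(Mul(Pow(Add(-12, Mul(Add(-1, 105), Rational(1, 93))), -1), -46), -10), -32477) = Add(Add(Mul(Pow(Add(-12, Mul(104, Rational(1, 93))), -1), -46), -10), -32477) = Add(Add(Mul(Pow(Add(-12, Rational(104, 93)), -1), -46), -10), -32477) = Add(Add(Mul(Pow(Rational(-1012, 93), -1), -46), -10), -32477) = Add(Add(Mul(Rational(-93, 1012), -46), -10), -32477) = Add(Add(Rational(93, 22), -10), -32477) = Add(Rational(-127, 22), -32477) = Rational(-714621, 22)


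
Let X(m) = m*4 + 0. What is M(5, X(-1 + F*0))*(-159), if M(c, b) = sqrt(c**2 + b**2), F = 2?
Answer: -159*sqrt(41) ≈ -1018.1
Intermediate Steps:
X(m) = 4*m (X(m) = 4*m + 0 = 4*m)
M(c, b) = sqrt(b**2 + c**2)
M(5, X(-1 + F*0))*(-159) = sqrt((4*(-1 + 2*0))**2 + 5**2)*(-159) = sqrt((4*(-1 + 0))**2 + 25)*(-159) = sqrt((4*(-1))**2 + 25)*(-159) = sqrt((-4)**2 + 25)*(-159) = sqrt(16 + 25)*(-159) = sqrt(41)*(-159) = -159*sqrt(41)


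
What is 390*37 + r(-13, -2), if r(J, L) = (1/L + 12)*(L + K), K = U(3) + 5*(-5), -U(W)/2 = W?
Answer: 28101/2 ≈ 14051.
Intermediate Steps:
U(W) = -2*W
K = -31 (K = -2*3 + 5*(-5) = -6 - 25 = -31)
r(J, L) = (-31 + L)*(12 + 1/L) (r(J, L) = (1/L + 12)*(L - 31) = (12 + 1/L)*(-31 + L) = (-31 + L)*(12 + 1/L))
390*37 + r(-13, -2) = 390*37 + (-371 - 31/(-2) + 12*(-2)) = 14430 + (-371 - 31*(-½) - 24) = 14430 + (-371 + 31/2 - 24) = 14430 - 759/2 = 28101/2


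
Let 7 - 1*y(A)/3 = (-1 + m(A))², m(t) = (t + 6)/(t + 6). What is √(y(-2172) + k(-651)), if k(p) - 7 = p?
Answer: I*√623 ≈ 24.96*I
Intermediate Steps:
m(t) = 1 (m(t) = (6 + t)/(6 + t) = 1)
k(p) = 7 + p
y(A) = 21 (y(A) = 21 - 3*(-1 + 1)² = 21 - 3*0² = 21 - 3*0 = 21 + 0 = 21)
√(y(-2172) + k(-651)) = √(21 + (7 - 651)) = √(21 - 644) = √(-623) = I*√623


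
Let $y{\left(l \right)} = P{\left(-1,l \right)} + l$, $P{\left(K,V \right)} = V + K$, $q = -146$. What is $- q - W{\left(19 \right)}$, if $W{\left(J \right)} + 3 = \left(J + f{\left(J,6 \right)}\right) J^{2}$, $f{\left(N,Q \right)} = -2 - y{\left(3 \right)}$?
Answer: $-4183$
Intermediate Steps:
$P{\left(K,V \right)} = K + V$
$y{\left(l \right)} = -1 + 2 l$ ($y{\left(l \right)} = \left(-1 + l\right) + l = -1 + 2 l$)
$f{\left(N,Q \right)} = -7$ ($f{\left(N,Q \right)} = -2 - \left(-1 + 2 \cdot 3\right) = -2 - \left(-1 + 6\right) = -2 - 5 = -7$)
$W{\left(J \right)} = -3 + J^{2} \left(-7 + J\right)$ ($W{\left(J \right)} = -3 + \left(J - 7\right) J^{2} = -3 + \left(-7 + J\right) J^{2} = -3 + J^{2} \left(-7 + J\right)$)
$- q - W{\left(19 \right)} = \left(-1\right) \left(-146\right) - \left(-3 + 19^{3} - 7 \cdot 19^{2}\right) = 146 - \left(-3 + 6859 - 2527\right) = 146 - 4329 = -4183$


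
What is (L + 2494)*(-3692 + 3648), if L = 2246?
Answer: -208560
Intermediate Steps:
(L + 2494)*(-3692 + 3648) = (2246 + 2494)*(-3692 + 3648) = 4740*(-44) = -208560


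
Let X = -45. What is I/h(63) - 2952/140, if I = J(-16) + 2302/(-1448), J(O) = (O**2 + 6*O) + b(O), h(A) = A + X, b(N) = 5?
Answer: -5476801/456120 ≈ -12.007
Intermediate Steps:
h(A) = -45 + A (h(A) = A - 45 = -45 + A)
J(O) = 5 + O**2 + 6*O (J(O) = (O**2 + 6*O) + 5 = 5 + O**2 + 6*O)
I = 118309/724 (I = (5 + (-16)**2 + 6*(-16)) + 2302/(-1448) = (5 + 256 - 96) + 2302*(-1/1448) = 165 - 1151/724 = 118309/724 ≈ 163.41)
I/h(63) - 2952/140 = 118309/(724*(-45 + 63)) - 2952/140 = (118309/724)/18 - 2952*1/140 = (118309/724)*(1/18) - 738/35 = 118309/13032 - 738/35 = -5476801/456120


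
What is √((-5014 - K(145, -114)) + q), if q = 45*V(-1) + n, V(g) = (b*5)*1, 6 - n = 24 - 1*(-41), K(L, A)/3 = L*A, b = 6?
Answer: √45867 ≈ 214.17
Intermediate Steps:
K(L, A) = 3*A*L (K(L, A) = 3*(L*A) = 3*(A*L) = 3*A*L)
n = -59 (n = 6 - (24 - 1*(-41)) = 6 - (24 + 41) = 6 - 1*65 = 6 - 65 = -59)
V(g) = 30 (V(g) = (6*5)*1 = 30*1 = 30)
q = 1291 (q = 45*30 - 59 = 1350 - 59 = 1291)
√((-5014 - K(145, -114)) + q) = √((-5014 - 3*(-114)*145) + 1291) = √((-5014 - 1*(-49590)) + 1291) = √((-5014 + 49590) + 1291) = √(44576 + 1291) = √45867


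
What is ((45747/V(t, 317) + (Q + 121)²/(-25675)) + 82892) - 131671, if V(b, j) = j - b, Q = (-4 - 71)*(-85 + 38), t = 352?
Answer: -9094769832/179725 ≈ -50604.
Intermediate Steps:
Q = 3525 (Q = -75*(-47) = 3525)
((45747/V(t, 317) + (Q + 121)²/(-25675)) + 82892) - 131671 = ((45747/(317 - 1*352) + (3525 + 121)²/(-25675)) + 82892) - 131671 = ((45747/(317 - 352) + 3646²*(-1/25675)) + 82892) - 131671 = ((45747/(-35) + 13293316*(-1/25675)) + 82892) - 131671 = ((45747*(-1/35) - 13293316/25675) + 82892) - 131671 = ((-45747/35 - 13293316/25675) + 82892) - 131671 = (-327964057/179725 + 82892) - 131671 = 14569800643/179725 - 131671 = -9094769832/179725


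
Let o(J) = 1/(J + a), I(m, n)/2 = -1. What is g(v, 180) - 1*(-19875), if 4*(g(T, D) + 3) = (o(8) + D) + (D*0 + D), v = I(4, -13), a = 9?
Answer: 1357417/68 ≈ 19962.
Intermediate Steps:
I(m, n) = -2 (I(m, n) = 2*(-1) = -2)
v = -2
o(J) = 1/(9 + J) (o(J) = 1/(J + 9) = 1/(9 + J))
g(T, D) = -203/68 + D/2 (g(T, D) = -3 + ((1/(9 + 8) + D) + (D*0 + D))/4 = -3 + ((1/17 + D) + (0 + D))/4 = -3 + ((1/17 + D) + D)/4 = -3 + (1/17 + 2*D)/4 = -3 + (1/68 + D/2) = -203/68 + D/2)
g(v, 180) - 1*(-19875) = (-203/68 + (½)*180) - 1*(-19875) = (-203/68 + 90) + 19875 = 5917/68 + 19875 = 1357417/68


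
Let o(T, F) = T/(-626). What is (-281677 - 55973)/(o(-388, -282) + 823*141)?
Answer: -105684450/36321653 ≈ -2.9097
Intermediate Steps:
o(T, F) = -T/626 (o(T, F) = T*(-1/626) = -T/626)
(-281677 - 55973)/(o(-388, -282) + 823*141) = (-281677 - 55973)/(-1/626*(-388) + 823*141) = -337650/(194/313 + 116043) = -337650/36321653/313 = -337650*313/36321653 = -105684450/36321653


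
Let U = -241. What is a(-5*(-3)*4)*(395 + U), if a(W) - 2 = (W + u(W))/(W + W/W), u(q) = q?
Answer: 37268/61 ≈ 610.95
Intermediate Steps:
a(W) = 2 + 2*W/(1 + W) (a(W) = 2 + (W + W)/(W + W/W) = 2 + (2*W)/(W + 1) = 2 + (2*W)/(1 + W) = 2 + 2*W/(1 + W))
a(-5*(-3)*4)*(395 + U) = (2*(1 + 2*(-5*(-3)*4))/(1 - 5*(-3)*4))*(395 - 241) = (2*(1 + 2*(15*4))/(1 + 15*4))*154 = (2*(1 + 2*60)/(1 + 60))*154 = (2*(1 + 120)/61)*154 = (2*(1/61)*121)*154 = (242/61)*154 = 37268/61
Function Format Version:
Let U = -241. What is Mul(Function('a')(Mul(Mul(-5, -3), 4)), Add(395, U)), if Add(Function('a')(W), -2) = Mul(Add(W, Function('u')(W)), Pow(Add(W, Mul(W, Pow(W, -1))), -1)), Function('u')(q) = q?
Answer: Rational(37268, 61) ≈ 610.95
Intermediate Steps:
Function('a')(W) = Add(2, Mul(2, W, Pow(Add(1, W), -1))) (Function('a')(W) = Add(2, Mul(Add(W, W), Pow(Add(W, Mul(W, Pow(W, -1))), -1))) = Add(2, Mul(Mul(2, W), Pow(Add(W, 1), -1))) = Add(2, Mul(Mul(2, W), Pow(Add(1, W), -1))) = Add(2, Mul(2, W, Pow(Add(1, W), -1))))
Mul(Function('a')(Mul(Mul(-5, -3), 4)), Add(395, U)) = Mul(Mul(2, Pow(Add(1, Mul(Mul(-5, -3), 4)), -1), Add(1, Mul(2, Mul(Mul(-5, -3), 4)))), Add(395, -241)) = Mul(Mul(2, Pow(Add(1, Mul(15, 4)), -1), Add(1, Mul(2, Mul(15, 4)))), 154) = Mul(Mul(2, Pow(Add(1, 60), -1), Add(1, Mul(2, 60))), 154) = Mul(Mul(2, Pow(61, -1), Add(1, 120)), 154) = Mul(Mul(2, Rational(1, 61), 121), 154) = Mul(Rational(242, 61), 154) = Rational(37268, 61)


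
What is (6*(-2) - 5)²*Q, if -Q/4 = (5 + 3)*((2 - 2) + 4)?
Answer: -36992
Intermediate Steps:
Q = -128 (Q = -4*(5 + 3)*((2 - 2) + 4) = -32*(0 + 4) = -32*4 = -4*32 = -128)
(6*(-2) - 5)²*Q = (6*(-2) - 5)²*(-128) = (-12 - 5)²*(-128) = (-17)²*(-128) = 289*(-128) = -36992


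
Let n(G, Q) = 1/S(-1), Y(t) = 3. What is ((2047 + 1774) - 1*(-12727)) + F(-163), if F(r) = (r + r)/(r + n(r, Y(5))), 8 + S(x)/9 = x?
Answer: 109263099/6602 ≈ 16550.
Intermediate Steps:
S(x) = -72 + 9*x
n(G, Q) = -1/81 (n(G, Q) = 1/(-72 + 9*(-1)) = 1/(-72 - 9) = 1/(-81) = -1/81)
F(r) = 2*r/(-1/81 + r) (F(r) = (r + r)/(r - 1/81) = (2*r)/(-1/81 + r) = 2*r/(-1/81 + r))
((2047 + 1774) - 1*(-12727)) + F(-163) = ((2047 + 1774) - 1*(-12727)) + 162*(-163)/(-1 + 81*(-163)) = (3821 + 12727) + 162*(-163)/(-1 - 13203) = 16548 + 162*(-163)/(-13204) = 16548 + 162*(-163)*(-1/13204) = 16548 + 13203/6602 = 109263099/6602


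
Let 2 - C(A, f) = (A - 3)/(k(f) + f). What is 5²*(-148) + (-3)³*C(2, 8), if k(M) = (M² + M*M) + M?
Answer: -60067/16 ≈ -3754.2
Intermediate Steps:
k(M) = M + 2*M² (k(M) = (M² + M²) + M = 2*M² + M = M + 2*M²)
C(A, f) = 2 - (-3 + A)/(f + f*(1 + 2*f)) (C(A, f) = 2 - (A - 3)/(f*(1 + 2*f) + f) = 2 - (-3 + A)/(f + f*(1 + 2*f)))
5²*(-148) + (-3)³*C(2, 8) = 5²*(-148) + (-3)³*((½)*(3 - 1*2 + 4*8 + 4*8²)/(8*(1 + 8))) = 25*(-148) - 27*(3 - 2 + 32 + 4*64)/(2*8*9) = -3700 - 27*(3 - 2 + 32 + 256)/(2*8*9) = -3700 - 27*289/(2*8*9) = -3700 - 27*289/144 = -3700 - 867/16 = -60067/16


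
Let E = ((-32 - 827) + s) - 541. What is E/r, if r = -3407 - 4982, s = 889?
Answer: 511/8389 ≈ 0.060913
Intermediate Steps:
r = -8389
E = -511 (E = ((-32 - 827) + 889) - 541 = (-859 + 889) - 541 = 30 - 541 = -511)
E/r = -511/(-8389) = -511*(-1/8389) = 511/8389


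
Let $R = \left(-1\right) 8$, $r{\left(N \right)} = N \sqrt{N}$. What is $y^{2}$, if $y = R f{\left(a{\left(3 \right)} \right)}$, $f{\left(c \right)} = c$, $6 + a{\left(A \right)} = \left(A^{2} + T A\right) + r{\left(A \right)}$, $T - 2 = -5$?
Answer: $4032 - 2304 \sqrt{3} \approx 41.355$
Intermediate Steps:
$T = -3$ ($T = 2 - 5 = -3$)
$r{\left(N \right)} = N^{\frac{3}{2}}$
$a{\left(A \right)} = -6 + A^{2} + A^{\frac{3}{2}} - 3 A$ ($a{\left(A \right)} = -6 + \left(\left(A^{2} - 3 A\right) + A^{\frac{3}{2}}\right) = -6 + \left(A^{2} + A^{\frac{3}{2}} - 3 A\right) = -6 + A^{2} + A^{\frac{3}{2}} - 3 A$)
$R = -8$
$y = 48 - 24 \sqrt{3}$ ($y = - 8 \left(-6 + 3^{2} + 3^{\frac{3}{2}} - 9\right) = - 8 \left(-6 + 9 + 3 \sqrt{3} - 9\right) = - 8 \left(-6 + 3 \sqrt{3}\right) = 48 - 24 \sqrt{3} \approx 6.4308$)
$y^{2} = \left(48 - 24 \sqrt{3}\right)^{2}$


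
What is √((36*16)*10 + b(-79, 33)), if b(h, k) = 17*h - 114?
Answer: √4303 ≈ 65.597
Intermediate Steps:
b(h, k) = -114 + 17*h
√((36*16)*10 + b(-79, 33)) = √((36*16)*10 + (-114 + 17*(-79))) = √(576*10 + (-114 - 1343)) = √(5760 - 1457) = √4303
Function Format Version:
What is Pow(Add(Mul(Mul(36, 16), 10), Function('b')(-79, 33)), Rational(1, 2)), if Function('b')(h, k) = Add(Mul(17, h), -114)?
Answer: Pow(4303, Rational(1, 2)) ≈ 65.597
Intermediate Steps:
Function('b')(h, k) = Add(-114, Mul(17, h))
Pow(Add(Mul(Mul(36, 16), 10), Function('b')(-79, 33)), Rational(1, 2)) = Pow(Add(Mul(Mul(36, 16), 10), Add(-114, Mul(17, -79))), Rational(1, 2)) = Pow(Add(Mul(576, 10), Add(-114, -1343)), Rational(1, 2)) = Pow(Add(5760, -1457), Rational(1, 2)) = Pow(4303, Rational(1, 2))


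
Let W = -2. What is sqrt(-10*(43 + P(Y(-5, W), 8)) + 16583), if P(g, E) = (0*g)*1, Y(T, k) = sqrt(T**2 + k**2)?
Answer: sqrt(16153) ≈ 127.09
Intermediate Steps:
P(g, E) = 0 (P(g, E) = 0*1 = 0)
sqrt(-10*(43 + P(Y(-5, W), 8)) + 16583) = sqrt(-10*(43 + 0) + 16583) = sqrt(-10*43 + 16583) = sqrt(-430 + 16583) = sqrt(16153)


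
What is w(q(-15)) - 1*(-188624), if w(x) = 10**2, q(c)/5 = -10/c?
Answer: 188724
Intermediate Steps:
q(c) = -50/c (q(c) = 5*(-10/c) = -50/c)
w(x) = 100
w(q(-15)) - 1*(-188624) = 100 - 1*(-188624) = 100 + 188624 = 188724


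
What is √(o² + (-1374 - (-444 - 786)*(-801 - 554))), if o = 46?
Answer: 2*I*√416477 ≈ 1290.7*I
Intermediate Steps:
√(o² + (-1374 - (-444 - 786)*(-801 - 554))) = √(46² + (-1374 - (-444 - 786)*(-801 - 554))) = √(2116 + (-1374 - (-1230)*(-1355))) = √(2116 + (-1374 - 1*1666650)) = √(2116 + (-1374 - 1666650)) = √(2116 - 1668024) = √(-1665908) = 2*I*√416477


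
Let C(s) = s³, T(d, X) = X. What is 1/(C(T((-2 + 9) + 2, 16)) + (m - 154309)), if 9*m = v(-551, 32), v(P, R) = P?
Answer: -9/1352468 ≈ -6.6545e-6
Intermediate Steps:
m = -551/9 (m = (⅑)*(-551) = -551/9 ≈ -61.222)
1/(C(T((-2 + 9) + 2, 16)) + (m - 154309)) = 1/(16³ + (-551/9 - 154309)) = 1/(4096 - 1389332/9) = 1/(-1352468/9) = -9/1352468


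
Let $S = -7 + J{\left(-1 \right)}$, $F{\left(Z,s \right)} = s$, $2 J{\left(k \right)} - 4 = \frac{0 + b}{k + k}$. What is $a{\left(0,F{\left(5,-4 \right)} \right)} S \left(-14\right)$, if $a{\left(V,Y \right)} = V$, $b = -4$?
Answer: $0$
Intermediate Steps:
$J{\left(k \right)} = 2 - \frac{1}{k}$ ($J{\left(k \right)} = 2 + \frac{\left(0 - 4\right) \frac{1}{k + k}}{2} = 2 + \frac{\left(-4\right) \frac{1}{2 k}}{2} = 2 + \frac{\left(-2\right) \frac{1}{k}}{2} = 2 - \frac{1}{k}$)
$S = -4$ ($S = -7 + \left(2 - \frac{1}{-1}\right) = -7 + \left(2 - -1\right) = -7 + \left(2 + 1\right) = -7 + 3 = -4$)
$a{\left(0,F{\left(5,-4 \right)} \right)} S \left(-14\right) = 0 \left(-4\right) \left(-14\right) = 0 \left(-14\right) = 0$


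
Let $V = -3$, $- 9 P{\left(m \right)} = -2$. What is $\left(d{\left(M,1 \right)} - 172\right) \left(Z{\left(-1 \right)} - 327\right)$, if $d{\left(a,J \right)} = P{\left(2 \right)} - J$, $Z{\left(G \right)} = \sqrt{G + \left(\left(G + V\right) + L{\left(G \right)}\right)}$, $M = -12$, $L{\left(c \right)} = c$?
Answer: $\frac{169495}{3} - \frac{1555 i \sqrt{6}}{9} \approx 56498.0 - 423.22 i$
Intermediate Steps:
$P{\left(m \right)} = \frac{2}{9}$ ($P{\left(m \right)} = \left(- \frac{1}{9}\right) \left(-2\right) = \frac{2}{9}$)
$Z{\left(G \right)} = \sqrt{-3 + 3 G}$ ($Z{\left(G \right)} = \sqrt{G + \left(\left(G - 3\right) + G\right)} = \sqrt{G + \left(\left(-3 + G\right) + G\right)} = \sqrt{G + \left(-3 + 2 G\right)} = \sqrt{-3 + 3 G}$)
$d{\left(a,J \right)} = \frac{2}{9} - J$
$\left(d{\left(M,1 \right)} - 172\right) \left(Z{\left(-1 \right)} - 327\right) = \left(\left(\frac{2}{9} - 1\right) - 172\right) \left(\sqrt{-3 + 3 \left(-1\right)} - 327\right) = \left(\left(\frac{2}{9} - 1\right) - 172\right) \left(\sqrt{-3 - 3} - 327\right) = \left(- \frac{7}{9} - 172\right) \left(\sqrt{-6} - 327\right) = - \frac{1555 \left(i \sqrt{6} - 327\right)}{9} = - \frac{1555 \left(-327 + i \sqrt{6}\right)}{9} = \frac{169495}{3} - \frac{1555 i \sqrt{6}}{9}$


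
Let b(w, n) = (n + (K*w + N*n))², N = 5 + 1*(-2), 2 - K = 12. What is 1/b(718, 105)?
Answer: 1/45697600 ≈ 2.1883e-8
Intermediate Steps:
K = -10 (K = 2 - 1*12 = 2 - 12 = -10)
N = 3 (N = 5 - 2 = 3)
b(w, n) = (-10*w + 4*n)² (b(w, n) = (n + (-10*w + 3*n))² = (-10*w + 4*n)²)
1/b(718, 105) = 1/(4*(-5*718 + 2*105)²) = 1/(4*(-3590 + 210)²) = 1/(4*(-3380)²) = 1/(4*11424400) = 1/45697600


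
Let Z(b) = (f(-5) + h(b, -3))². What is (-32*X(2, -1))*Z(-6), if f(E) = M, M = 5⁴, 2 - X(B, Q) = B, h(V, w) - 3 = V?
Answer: 0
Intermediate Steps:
h(V, w) = 3 + V
X(B, Q) = 2 - B
M = 625
f(E) = 625
Z(b) = (628 + b)² (Z(b) = (625 + (3 + b))² = (628 + b)²)
(-32*X(2, -1))*Z(-6) = (-32*(2 - 1*2))*(628 - 6)² = -32*(2 - 2)*622² = -32*0*386884 = 0*386884 = 0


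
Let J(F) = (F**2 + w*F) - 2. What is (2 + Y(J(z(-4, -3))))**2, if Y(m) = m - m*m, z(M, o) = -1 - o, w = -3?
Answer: 324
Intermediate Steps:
J(F) = -2 + F**2 - 3*F (J(F) = (F**2 - 3*F) - 2 = -2 + F**2 - 3*F)
Y(m) = m - m**2
(2 + Y(J(z(-4, -3))))**2 = (2 + (-2 + (-1 - 1*(-3))**2 - 3*(-1 - 1*(-3)))*(1 - (-2 + (-1 - 1*(-3))**2 - 3*(-1 - 1*(-3)))))**2 = (2 + (-2 + (-1 + 3)**2 - 3*(-1 + 3))*(1 - (-2 + (-1 + 3)**2 - 3*(-1 + 3))))**2 = (2 + (-2 + 2**2 - 3*2)*(1 - (-2 + 2**2 - 3*2)))**2 = (2 + (-2 + 4 - 6)*(1 - (-2 + 4 - 6)))**2 = (2 - 4*(1 - 1*(-4)))**2 = (2 - 4*(1 + 4))**2 = (2 - 4*5)**2 = (2 - 20)**2 = (-18)**2 = 324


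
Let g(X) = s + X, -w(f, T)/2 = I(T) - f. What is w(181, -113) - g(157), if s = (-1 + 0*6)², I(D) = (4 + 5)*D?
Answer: 2238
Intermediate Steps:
I(D) = 9*D
s = 1 (s = (-1 + 0)² = (-1)² = 1)
w(f, T) = -18*T + 2*f (w(f, T) = -2*(9*T - f) = -2*(-f + 9*T) = -18*T + 2*f)
g(X) = 1 + X
w(181, -113) - g(157) = (-18*(-113) + 2*181) - (1 + 157) = (2034 + 362) - 1*158 = 2396 - 158 = 2238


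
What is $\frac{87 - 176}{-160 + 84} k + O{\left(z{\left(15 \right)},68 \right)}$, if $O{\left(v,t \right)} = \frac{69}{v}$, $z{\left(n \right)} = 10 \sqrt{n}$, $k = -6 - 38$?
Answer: $- \frac{979}{19} + \frac{23 \sqrt{15}}{50} \approx -49.745$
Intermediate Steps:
$k = -44$
$\frac{87 - 176}{-160 + 84} k + O{\left(z{\left(15 \right)},68 \right)} = \frac{87 - 176}{-160 + 84} \left(-44\right) + \frac{69}{10 \sqrt{15}} = - \frac{89}{-76} \left(-44\right) + 69 \frac{\sqrt{15}}{150} = \left(-89\right) \left(- \frac{1}{76}\right) \left(-44\right) + \frac{23 \sqrt{15}}{50} = \frac{89}{76} \left(-44\right) + \frac{23 \sqrt{15}}{50} = - \frac{979}{19} + \frac{23 \sqrt{15}}{50}$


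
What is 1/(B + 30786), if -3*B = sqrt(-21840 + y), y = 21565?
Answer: 277074/8530000439 + 15*I*sqrt(11)/8530000439 ≈ 3.2482e-5 + 5.8323e-9*I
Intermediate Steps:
B = -5*I*sqrt(11)/3 (B = -sqrt(-21840 + 21565)/3 = -5*I*sqrt(11)/3 ≈ -5.5277*I)
1/(B + 30786) = 1/(-5*I*sqrt(11)/3 + 30786) = 1/(30786 - 5*I*sqrt(11)/3)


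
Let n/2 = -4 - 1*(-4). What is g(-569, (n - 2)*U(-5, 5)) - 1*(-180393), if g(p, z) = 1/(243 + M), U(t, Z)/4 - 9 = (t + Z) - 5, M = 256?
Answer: 90016108/499 ≈ 1.8039e+5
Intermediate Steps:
U(t, Z) = 16 + 4*Z + 4*t (U(t, Z) = 36 + 4*((t + Z) - 5) = 36 + 4*((Z + t) - 5) = 36 + 4*(-5 + Z + t) = 36 + (-20 + 4*Z + 4*t) = 16 + 4*Z + 4*t)
n = 0 (n = 2*(-4 - 1*(-4)) = 2*(-4 + 4) = 2*0 = 0)
g(p, z) = 1/499 (g(p, z) = 1/(243 + 256) = 1/499)
g(-569, (n - 2)*U(-5, 5)) - 1*(-180393) = 1/499 - 1*(-180393) = 1/499 + 180393 = 90016108/499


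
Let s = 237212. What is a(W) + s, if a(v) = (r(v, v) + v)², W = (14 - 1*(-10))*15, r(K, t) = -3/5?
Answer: 9159509/25 ≈ 3.6638e+5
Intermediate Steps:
r(K, t) = -⅗ (r(K, t) = -3*⅕ = -⅗)
W = 360 (W = (14 + 10)*15 = 24*15 = 360)
a(v) = (-⅗ + v)²
a(W) + s = (-3 + 5*360)²/25 + 237212 = (-3 + 1800)²/25 + 237212 = (1/25)*1797² + 237212 = (1/25)*3229209 + 237212 = 3229209/25 + 237212 = 9159509/25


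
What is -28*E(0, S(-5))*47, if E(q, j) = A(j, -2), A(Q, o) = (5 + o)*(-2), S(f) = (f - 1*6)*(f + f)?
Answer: 7896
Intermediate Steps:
S(f) = 2*f*(-6 + f) (S(f) = (f - 6)*(2*f) = (-6 + f)*(2*f) = 2*f*(-6 + f))
A(Q, o) = -10 - 2*o
E(q, j) = -6 (E(q, j) = -10 - 2*(-2) = -10 + 4 = -6)
-28*E(0, S(-5))*47 = -28*(-6)*47 = 168*47 = 7896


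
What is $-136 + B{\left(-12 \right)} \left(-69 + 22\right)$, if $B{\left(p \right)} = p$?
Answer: $428$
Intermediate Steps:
$-136 + B{\left(-12 \right)} \left(-69 + 22\right) = -136 - 12 \left(-69 + 22\right) = -136 - -564 = -136 + 564 = 428$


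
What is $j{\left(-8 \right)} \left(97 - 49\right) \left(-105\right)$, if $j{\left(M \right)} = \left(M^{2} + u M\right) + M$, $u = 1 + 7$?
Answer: $40320$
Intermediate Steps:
$u = 8$
$j{\left(M \right)} = M^{2} + 9 M$ ($j{\left(M \right)} = \left(M^{2} + 8 M\right) + M = M^{2} + 9 M$)
$j{\left(-8 \right)} \left(97 - 49\right) \left(-105\right) = - 8 \left(9 - 8\right) \left(97 - 49\right) \left(-105\right) = \left(-8\right) 1 \cdot 48 \left(-105\right) = \left(-8\right) \left(-5040\right) = 40320$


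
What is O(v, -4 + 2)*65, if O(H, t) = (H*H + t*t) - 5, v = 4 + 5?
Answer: 5200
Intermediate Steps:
v = 9
O(H, t) = -5 + H² + t² (O(H, t) = (H² + t²) - 5 = -5 + H² + t²)
O(v, -4 + 2)*65 = (-5 + 9² + (-4 + 2)²)*65 = (-5 + 81 + (-2)²)*65 = (-5 + 81 + 4)*65 = 80*65 = 5200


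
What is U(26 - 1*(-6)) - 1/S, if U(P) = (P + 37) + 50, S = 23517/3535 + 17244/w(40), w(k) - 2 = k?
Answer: 175508018/1474887 ≈ 119.00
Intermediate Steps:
w(k) = 2 + k
S = 1474887/3535 (S = 23517/3535 + 17244/(2 + 40) = 23517*(1/3535) + 17244/42 = 23517/3535 + 17244*(1/42) = 23517/3535 + 2874/7 = 1474887/3535 ≈ 417.22)
U(P) = 87 + P (U(P) = (37 + P) + 50 = 87 + P)
U(26 - 1*(-6)) - 1/S = (87 + (26 - 1*(-6))) - 1/1474887/3535 = (87 + (26 + 6)) - 1*3535/1474887 = (87 + 32) - 3535/1474887 = 119 - 3535/1474887 = 175508018/1474887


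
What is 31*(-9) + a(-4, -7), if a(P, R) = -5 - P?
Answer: -280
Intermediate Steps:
31*(-9) + a(-4, -7) = 31*(-9) + (-5 - 1*(-4)) = -279 + (-5 + 4) = -279 - 1 = -280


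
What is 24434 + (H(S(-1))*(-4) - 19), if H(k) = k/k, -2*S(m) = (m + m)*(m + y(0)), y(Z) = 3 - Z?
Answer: 24411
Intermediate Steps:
S(m) = -m*(3 + m) (S(m) = -(m + m)*(m + (3 - 1*0))/2 = -2*m*(m + (3 + 0))/2 = -2*m*(m + 3)/2 = -2*m*(3 + m)/2 = -m*(3 + m))
H(k) = 1
24434 + (H(S(-1))*(-4) - 19) = 24434 + (1*(-4) - 19) = 24434 + (-4 - 19) = 24434 - 23 = 24411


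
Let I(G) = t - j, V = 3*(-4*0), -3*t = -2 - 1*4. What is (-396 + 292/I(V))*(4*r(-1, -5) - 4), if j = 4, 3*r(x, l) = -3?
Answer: 4336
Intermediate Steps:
t = 2 (t = -(-2 - 1*4)/3 = -(-2 - 4)/3 = -⅓*(-6) = 2)
r(x, l) = -1 (r(x, l) = (⅓)*(-3) = -1)
V = 0 (V = 3*0 = 0)
I(G) = -2 (I(G) = 2 - 1*4 = 2 - 4 = -2)
(-396 + 292/I(V))*(4*r(-1, -5) - 4) = (-396 + 292/(-2))*(4*(-1) - 4) = (-396 + 292*(-½))*(-4 - 4) = (-396 - 146)*(-8) = -542*(-8) = 4336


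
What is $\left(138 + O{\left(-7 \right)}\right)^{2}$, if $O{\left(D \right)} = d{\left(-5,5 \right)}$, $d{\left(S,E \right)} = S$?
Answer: $17689$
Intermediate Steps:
$O{\left(D \right)} = -5$
$\left(138 + O{\left(-7 \right)}\right)^{2} = \left(138 - 5\right)^{2} = 133^{2} = 17689$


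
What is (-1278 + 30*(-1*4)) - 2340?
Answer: -3738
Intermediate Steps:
(-1278 + 30*(-1*4)) - 2340 = (-1278 + 30*(-4)) - 2340 = (-1278 - 120) - 2340 = -1398 - 2340 = -3738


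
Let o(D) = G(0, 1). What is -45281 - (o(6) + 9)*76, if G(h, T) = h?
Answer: -45965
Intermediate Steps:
o(D) = 0
-45281 - (o(6) + 9)*76 = -45281 - (0 + 9)*76 = -45281 - 9*76 = -45281 - 1*684 = -45281 - 684 = -45965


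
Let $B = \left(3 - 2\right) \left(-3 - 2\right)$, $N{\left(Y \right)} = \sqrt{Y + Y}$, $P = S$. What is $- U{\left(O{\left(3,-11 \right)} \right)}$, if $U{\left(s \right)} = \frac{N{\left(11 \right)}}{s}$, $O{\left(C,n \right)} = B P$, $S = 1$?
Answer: $\frac{\sqrt{22}}{5} \approx 0.93808$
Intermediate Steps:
$P = 1$
$N{\left(Y \right)} = \sqrt{2} \sqrt{Y}$ ($N{\left(Y \right)} = \sqrt{2 Y} = \sqrt{2} \sqrt{Y}$)
$B = -5$ ($B = 1 \left(-5\right) = -5$)
$O{\left(C,n \right)} = -5$ ($O{\left(C,n \right)} = \left(-5\right) 1 = -5$)
$U{\left(s \right)} = \frac{\sqrt{22}}{s}$ ($U{\left(s \right)} = \frac{\sqrt{2} \sqrt{11}}{s} = \frac{\sqrt{22}}{s}$)
$- U{\left(O{\left(3,-11 \right)} \right)} = - \frac{\sqrt{22}}{-5} = - \frac{\sqrt{22} \left(-1\right)}{5} = - \frac{\left(-1\right) \sqrt{22}}{5} = \frac{\sqrt{22}}{5}$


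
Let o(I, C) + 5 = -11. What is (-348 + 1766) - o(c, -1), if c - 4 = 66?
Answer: 1434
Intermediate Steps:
c = 70 (c = 4 + 66 = 70)
o(I, C) = -16 (o(I, C) = -5 - 11 = -16)
(-348 + 1766) - o(c, -1) = (-348 + 1766) - 1*(-16) = 1418 + 16 = 1434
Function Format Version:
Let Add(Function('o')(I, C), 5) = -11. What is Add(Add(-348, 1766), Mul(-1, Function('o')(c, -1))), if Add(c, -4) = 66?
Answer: 1434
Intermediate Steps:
c = 70 (c = Add(4, 66) = 70)
Function('o')(I, C) = -16 (Function('o')(I, C) = Add(-5, -11) = -16)
Add(Add(-348, 1766), Mul(-1, Function('o')(c, -1))) = Add(Add(-348, 1766), Mul(-1, -16)) = Add(1418, 16) = 1434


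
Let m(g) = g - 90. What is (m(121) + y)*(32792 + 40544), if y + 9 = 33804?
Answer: 2480663536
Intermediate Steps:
y = 33795 (y = -9 + 33804 = 33795)
m(g) = -90 + g
(m(121) + y)*(32792 + 40544) = ((-90 + 121) + 33795)*(32792 + 40544) = (31 + 33795)*73336 = 33826*73336 = 2480663536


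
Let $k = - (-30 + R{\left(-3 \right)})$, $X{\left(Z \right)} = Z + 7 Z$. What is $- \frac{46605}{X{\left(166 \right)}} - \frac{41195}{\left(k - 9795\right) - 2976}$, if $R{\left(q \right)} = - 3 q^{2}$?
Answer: $- \frac{268914505}{8442096} \approx -31.854$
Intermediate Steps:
$X{\left(Z \right)} = 8 Z$
$k = 57$ ($k = - (-30 - 3 \left(-3\right)^{2}) = - (-30 - 27) = \left(-1\right) \left(-57\right) = 57$)
$- \frac{46605}{X{\left(166 \right)}} - \frac{41195}{\left(k - 9795\right) - 2976} = - \frac{46605}{8 \cdot 166} - \frac{41195}{\left(57 - 9795\right) - 2976} = - \frac{46605}{1328} - \frac{41195}{-9738 - 2976} = \left(-46605\right) \frac{1}{1328} - \frac{41195}{-12714} = - \frac{46605}{1328} - - \frac{41195}{12714} = - \frac{46605}{1328} + \frac{41195}{12714} = - \frac{268914505}{8442096}$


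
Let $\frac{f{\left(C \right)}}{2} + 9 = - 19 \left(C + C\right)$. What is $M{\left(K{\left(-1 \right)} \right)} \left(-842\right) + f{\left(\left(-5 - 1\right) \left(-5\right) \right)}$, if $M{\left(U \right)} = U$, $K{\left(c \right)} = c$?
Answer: $-1456$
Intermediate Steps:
$f{\left(C \right)} = -18 - 76 C$ ($f{\left(C \right)} = -18 + 2 \left(- 19 \left(C + C\right)\right) = -18 + 2 \left(- 19 \cdot 2 C\right) = -18 + 2 \left(- 38 C\right) = -18 - 76 C$)
$M{\left(K{\left(-1 \right)} \right)} \left(-842\right) + f{\left(\left(-5 - 1\right) \left(-5\right) \right)} = \left(-1\right) \left(-842\right) - \left(18 + 76 \left(-5 - 1\right) \left(-5\right)\right) = 842 - \left(18 + 76 \left(\left(-6\right) \left(-5\right)\right)\right) = 842 - 2298 = -1456$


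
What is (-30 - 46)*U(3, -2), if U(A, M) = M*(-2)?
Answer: -304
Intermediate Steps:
U(A, M) = -2*M
(-30 - 46)*U(3, -2) = (-30 - 46)*(-2*(-2)) = -76*4 = -304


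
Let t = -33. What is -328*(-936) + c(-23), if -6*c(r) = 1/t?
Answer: 60787585/198 ≈ 3.0701e+5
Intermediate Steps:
c(r) = 1/198 (c(r) = -1/6/(-33) = -1/6*(-1/33) = 1/198)
-328*(-936) + c(-23) = -328*(-936) + 1/198 = 307008 + 1/198 = 60787585/198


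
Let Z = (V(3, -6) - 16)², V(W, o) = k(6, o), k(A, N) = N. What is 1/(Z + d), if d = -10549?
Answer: -1/10065 ≈ -9.9354e-5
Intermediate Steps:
V(W, o) = o
Z = 484 (Z = (-6 - 16)² = (-22)² = 484)
1/(Z + d) = 1/(484 - 10549) = 1/(-10065) = -1/10065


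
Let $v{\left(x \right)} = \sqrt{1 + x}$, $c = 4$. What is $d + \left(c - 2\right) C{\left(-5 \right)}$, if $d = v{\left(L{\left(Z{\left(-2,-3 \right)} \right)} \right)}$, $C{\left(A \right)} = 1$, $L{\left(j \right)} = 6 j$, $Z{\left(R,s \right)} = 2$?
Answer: $2 + \sqrt{13} \approx 5.6056$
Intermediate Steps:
$d = \sqrt{13}$ ($d = \sqrt{1 + 6 \cdot 2} = \sqrt{1 + 12} = \sqrt{13} \approx 3.6056$)
$d + \left(c - 2\right) C{\left(-5 \right)} = \sqrt{13} + \left(4 - 2\right) 1 = \sqrt{13} + 2 \cdot 1 = \sqrt{13} + 2 = 2 + \sqrt{13}$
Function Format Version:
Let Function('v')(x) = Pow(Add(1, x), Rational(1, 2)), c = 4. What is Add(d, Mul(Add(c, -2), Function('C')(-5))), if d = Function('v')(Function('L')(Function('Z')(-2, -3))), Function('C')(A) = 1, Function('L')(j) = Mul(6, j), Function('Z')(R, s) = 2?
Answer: Add(2, Pow(13, Rational(1, 2))) ≈ 5.6056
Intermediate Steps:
d = Pow(13, Rational(1, 2)) (d = Pow(Add(1, Mul(6, 2)), Rational(1, 2)) = Pow(Add(1, 12), Rational(1, 2)) = Pow(13, Rational(1, 2)) ≈ 3.6056)
Add(d, Mul(Add(c, -2), Function('C')(-5))) = Add(Pow(13, Rational(1, 2)), Mul(Add(4, -2), 1)) = Add(Pow(13, Rational(1, 2)), Mul(2, 1)) = Add(Pow(13, Rational(1, 2)), 2) = Add(2, Pow(13, Rational(1, 2)))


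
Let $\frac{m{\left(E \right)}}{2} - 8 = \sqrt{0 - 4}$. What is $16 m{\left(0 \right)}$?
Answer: $256 + 64 i \approx 256.0 + 64.0 i$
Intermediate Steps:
$m{\left(E \right)} = 16 + 4 i$ ($m{\left(E \right)} = 16 + 2 \sqrt{0 - 4} = 16 + 2 \sqrt{-4} = 16 + 2 \cdot 2 i = 16 + 4 i$)
$16 m{\left(0 \right)} = 16 \left(16 + 4 i\right) = 256 + 64 i$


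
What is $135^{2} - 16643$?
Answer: $1582$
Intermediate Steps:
$135^{2} - 16643 = 18225 - 16643 = 1582$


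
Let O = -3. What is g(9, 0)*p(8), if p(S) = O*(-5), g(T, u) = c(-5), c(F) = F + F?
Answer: -150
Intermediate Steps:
c(F) = 2*F
g(T, u) = -10 (g(T, u) = 2*(-5) = -10)
p(S) = 15 (p(S) = -3*(-5) = 15)
g(9, 0)*p(8) = -10*15 = -150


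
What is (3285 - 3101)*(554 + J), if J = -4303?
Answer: -689816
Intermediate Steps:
(3285 - 3101)*(554 + J) = (3285 - 3101)*(554 - 4303) = 184*(-3749) = -689816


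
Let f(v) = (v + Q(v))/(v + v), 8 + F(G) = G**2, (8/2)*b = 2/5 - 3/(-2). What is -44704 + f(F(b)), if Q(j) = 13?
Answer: -1112154473/24878 ≈ -44704.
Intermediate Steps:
b = 19/40 (b = (2/5 - 3/(-2))/4 = (2*(1/5) - 3*(-1/2))/4 = (2/5 + 3/2)/4 = (1/4)*(19/10) = 19/40 ≈ 0.47500)
F(G) = -8 + G**2
f(v) = (13 + v)/(2*v) (f(v) = (v + 13)/(v + v) = (13 + v)/((2*v)) = (13 + v)*(1/(2*v)) = (13 + v)/(2*v))
-44704 + f(F(b)) = -44704 + (13 + (-8 + (19/40)**2))/(2*(-8 + (19/40)**2)) = -44704 + (13 + (-8 + 361/1600))/(2*(-8 + 361/1600)) = -44704 + (13 - 12439/1600)/(2*(-12439/1600)) = -44704 + (1/2)*(-1600/12439)*(8361/1600) = -44704 - 8361/24878 = -1112154473/24878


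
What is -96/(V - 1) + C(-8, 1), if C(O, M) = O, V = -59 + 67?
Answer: -152/7 ≈ -21.714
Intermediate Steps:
V = 8
-96/(V - 1) + C(-8, 1) = -96/(8 - 1) - 8 = -96/7 - 8 = -152/7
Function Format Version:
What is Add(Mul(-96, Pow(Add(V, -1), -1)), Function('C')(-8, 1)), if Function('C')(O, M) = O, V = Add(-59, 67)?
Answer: Rational(-152, 7) ≈ -21.714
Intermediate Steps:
V = 8
Add(Mul(-96, Pow(Add(V, -1), -1)), Function('C')(-8, 1)) = Add(Mul(-96, Pow(Add(8, -1), -1)), -8) = Add(Mul(-96, Pow(7, -1)), -8) = Add(Mul(-96, Rational(1, 7)), -8) = Add(Rational(-96, 7), -8) = Rational(-152, 7)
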